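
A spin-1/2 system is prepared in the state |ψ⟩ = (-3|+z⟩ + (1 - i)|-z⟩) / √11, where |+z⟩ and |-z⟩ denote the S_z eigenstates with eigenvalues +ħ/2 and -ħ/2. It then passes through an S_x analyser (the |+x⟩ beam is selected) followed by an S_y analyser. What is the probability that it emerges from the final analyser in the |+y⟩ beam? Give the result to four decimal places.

First analyser (S_x): P(|+x⟩) = |⟨+x|ψ⟩|² = 5/22.
After stage 1 the state is |+x⟩; P(|+y⟩) = |⟨+y|+x⟩|² = 1/2.
Joint probability = 5/22 × 1/2 = 0.1136.

0.1136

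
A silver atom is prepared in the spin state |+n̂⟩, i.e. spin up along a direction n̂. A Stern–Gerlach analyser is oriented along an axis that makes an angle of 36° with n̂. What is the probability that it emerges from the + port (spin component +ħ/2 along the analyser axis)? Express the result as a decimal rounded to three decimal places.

For spin-½, the probability of finding spin-up along an axis at angle θ to the initial spin direction is cos²(θ/2); spin-down is sin²(θ/2).
θ = 36°, so P = cos²(18°) ≈ 0.905.

0.905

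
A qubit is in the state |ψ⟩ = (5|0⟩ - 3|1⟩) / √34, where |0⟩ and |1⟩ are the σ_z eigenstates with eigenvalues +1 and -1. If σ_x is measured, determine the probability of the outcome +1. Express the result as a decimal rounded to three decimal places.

0.059

|+x⟩ = (|0⟩ + |1⟩)/√2, so ⟨+x|ψ⟩ = (2) / (√2·√34).
P = |2|² / 68 = 4/68.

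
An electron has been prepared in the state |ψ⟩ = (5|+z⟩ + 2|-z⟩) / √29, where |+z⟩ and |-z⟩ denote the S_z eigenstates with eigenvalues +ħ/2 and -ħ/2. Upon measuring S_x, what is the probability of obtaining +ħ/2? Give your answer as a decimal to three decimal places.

0.845

|+x⟩ = (|+z⟩ + |-z⟩)/√2, so ⟨+x|ψ⟩ = (7) / (√2·√29).
P = |7|² / 58 = 49/58.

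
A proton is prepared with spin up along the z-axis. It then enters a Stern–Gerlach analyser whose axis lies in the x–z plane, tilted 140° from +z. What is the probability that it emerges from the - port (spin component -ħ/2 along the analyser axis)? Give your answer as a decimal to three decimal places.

For spin-½, the probability of finding spin-up along an axis at angle θ to the initial spin direction is cos²(θ/2); spin-down is sin²(θ/2).
θ = 140°, so P = sin²(70°) ≈ 0.883.

0.883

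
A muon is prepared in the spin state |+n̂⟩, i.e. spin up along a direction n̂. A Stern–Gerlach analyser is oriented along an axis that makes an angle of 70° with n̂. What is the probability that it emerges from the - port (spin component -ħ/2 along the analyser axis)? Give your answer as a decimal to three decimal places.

0.329

For spin-½, the probability of finding spin-up along an axis at angle θ to the initial spin direction is cos²(θ/2); spin-down is sin²(θ/2).
θ = 70°, so P = sin²(35°) ≈ 0.329.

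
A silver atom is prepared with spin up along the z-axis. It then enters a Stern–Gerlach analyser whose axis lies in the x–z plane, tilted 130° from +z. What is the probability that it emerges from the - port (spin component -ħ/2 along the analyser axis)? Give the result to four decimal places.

0.8214

For spin-½, the probability of finding spin-up along an axis at angle θ to the initial spin direction is cos²(θ/2); spin-down is sin²(θ/2).
θ = 130°, so P = sin²(65°) ≈ 0.8214.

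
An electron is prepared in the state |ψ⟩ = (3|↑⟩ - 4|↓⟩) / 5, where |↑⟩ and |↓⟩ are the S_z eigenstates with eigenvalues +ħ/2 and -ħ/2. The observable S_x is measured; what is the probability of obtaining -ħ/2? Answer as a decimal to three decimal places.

0.980

|-x⟩ = (|↑⟩ - |↓⟩)/√2, so ⟨-x|ψ⟩ = (7) / (√2·5).
P = |7|² / 50 = 49/50.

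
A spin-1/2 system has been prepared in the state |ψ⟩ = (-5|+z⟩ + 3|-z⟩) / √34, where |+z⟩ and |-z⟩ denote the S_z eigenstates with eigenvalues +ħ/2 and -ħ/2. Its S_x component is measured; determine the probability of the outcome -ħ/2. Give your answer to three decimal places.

0.941

|-x⟩ = (|+z⟩ - |-z⟩)/√2, so ⟨-x|ψ⟩ = (-8) / (√2·√34).
P = |-8|² / 68 = 64/68.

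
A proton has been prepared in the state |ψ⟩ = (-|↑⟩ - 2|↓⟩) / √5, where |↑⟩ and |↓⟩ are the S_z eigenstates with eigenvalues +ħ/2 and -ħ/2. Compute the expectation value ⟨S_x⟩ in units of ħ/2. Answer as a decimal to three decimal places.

0.800

⟨σ_x⟩ = 2 Re(a* b)/(|a|²+|b|²) with a = -1, b = -2.
a* b = 2, so ⟨σ_x⟩ = 4/5.
⟨S_x⟩ = (ħ/2)·⟨σ_x⟩.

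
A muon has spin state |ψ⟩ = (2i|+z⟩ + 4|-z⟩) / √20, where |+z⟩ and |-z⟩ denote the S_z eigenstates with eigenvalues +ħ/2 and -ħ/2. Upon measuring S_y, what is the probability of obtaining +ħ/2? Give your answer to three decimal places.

0.100

|+y⟩ = (|+z⟩ + i|-z⟩)/√2, so ⟨+y|ψ⟩ = (-2i) / (√2·√20).
P = |-2i|² / 40 = 4/40.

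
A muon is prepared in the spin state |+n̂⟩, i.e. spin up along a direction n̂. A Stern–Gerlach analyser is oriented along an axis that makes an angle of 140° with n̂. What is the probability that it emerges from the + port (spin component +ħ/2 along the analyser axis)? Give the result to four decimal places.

0.1170

For spin-½, the probability of finding spin-up along an axis at angle θ to the initial spin direction is cos²(θ/2); spin-down is sin²(θ/2).
θ = 140°, so P = cos²(70°) ≈ 0.1170.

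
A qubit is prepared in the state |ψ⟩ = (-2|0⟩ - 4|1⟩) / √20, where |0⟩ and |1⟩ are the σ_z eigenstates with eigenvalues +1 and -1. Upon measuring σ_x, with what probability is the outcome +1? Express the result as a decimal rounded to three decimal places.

0.900

|+x⟩ = (|0⟩ + |1⟩)/√2, so ⟨+x|ψ⟩ = (-6) / (√2·√20).
P = |-6|² / 40 = 36/40.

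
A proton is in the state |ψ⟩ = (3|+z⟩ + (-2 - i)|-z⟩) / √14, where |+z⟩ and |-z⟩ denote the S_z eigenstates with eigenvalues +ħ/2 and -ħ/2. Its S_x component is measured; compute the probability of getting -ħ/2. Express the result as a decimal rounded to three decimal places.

0.929

|-x⟩ = (|+z⟩ - |-z⟩)/√2, so ⟨-x|ψ⟩ = (5 + i) / (√2·√14).
P = |5 + i|² / 28 = 26/28.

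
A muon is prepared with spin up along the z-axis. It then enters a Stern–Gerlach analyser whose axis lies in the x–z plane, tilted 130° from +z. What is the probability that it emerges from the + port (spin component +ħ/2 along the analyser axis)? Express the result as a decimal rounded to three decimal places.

For spin-½, the probability of finding spin-up along an axis at angle θ to the initial spin direction is cos²(θ/2); spin-down is sin²(θ/2).
θ = 130°, so P = cos²(65°) ≈ 0.179.

0.179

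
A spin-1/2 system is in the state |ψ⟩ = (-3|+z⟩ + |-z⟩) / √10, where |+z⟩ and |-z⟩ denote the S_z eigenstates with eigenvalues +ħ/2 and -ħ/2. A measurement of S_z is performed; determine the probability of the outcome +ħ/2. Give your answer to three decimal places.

0.900

The +ħ/2 outcome corresponds to |+z⟩. Its amplitude in |ψ⟩ is -3/√10.
P = |-3|² / 10 = 9/10.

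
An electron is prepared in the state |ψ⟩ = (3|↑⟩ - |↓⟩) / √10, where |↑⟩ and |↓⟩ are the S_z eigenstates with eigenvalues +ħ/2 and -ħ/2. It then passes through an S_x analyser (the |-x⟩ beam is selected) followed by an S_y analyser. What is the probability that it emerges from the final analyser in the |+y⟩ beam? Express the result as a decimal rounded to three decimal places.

First analyser (S_x): P(|-x⟩) = |⟨-x|ψ⟩|² = 16/20.
After stage 1 the state is |-x⟩; P(|+y⟩) = |⟨+y|-x⟩|² = 1/2.
Joint probability = 16/20 × 1/2 = 0.400.

0.400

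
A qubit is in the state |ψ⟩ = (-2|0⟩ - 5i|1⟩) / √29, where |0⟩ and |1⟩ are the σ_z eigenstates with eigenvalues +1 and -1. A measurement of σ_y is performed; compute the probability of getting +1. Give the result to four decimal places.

0.8448

|+y⟩ = (|0⟩ + i|1⟩)/√2, so ⟨+y|ψ⟩ = (-7) / (√2·√29).
P = |-7|² / 58 = 49/58.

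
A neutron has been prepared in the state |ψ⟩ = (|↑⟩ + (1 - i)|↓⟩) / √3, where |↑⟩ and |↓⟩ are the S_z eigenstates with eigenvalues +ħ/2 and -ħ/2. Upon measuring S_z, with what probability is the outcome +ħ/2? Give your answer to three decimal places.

The +ħ/2 outcome corresponds to |↑⟩. Its amplitude in |ψ⟩ is 1/√3.
P = |1|² / 3 = 1/3.

0.333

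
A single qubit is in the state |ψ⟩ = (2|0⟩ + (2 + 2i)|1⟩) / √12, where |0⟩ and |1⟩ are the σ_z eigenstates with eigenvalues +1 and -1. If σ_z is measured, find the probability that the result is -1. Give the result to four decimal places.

0.6667

The -1 outcome corresponds to |1⟩. Its amplitude in |ψ⟩ is (2 + 2i)/√12.
P = |2 + 2i|² / 12 = 8/12.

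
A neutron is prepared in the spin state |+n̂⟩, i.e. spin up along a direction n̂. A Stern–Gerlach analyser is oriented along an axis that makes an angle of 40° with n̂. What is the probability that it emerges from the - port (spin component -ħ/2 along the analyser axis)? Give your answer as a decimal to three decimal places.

For spin-½, the probability of finding spin-up along an axis at angle θ to the initial spin direction is cos²(θ/2); spin-down is sin²(θ/2).
θ = 40°, so P = sin²(20°) ≈ 0.117.

0.117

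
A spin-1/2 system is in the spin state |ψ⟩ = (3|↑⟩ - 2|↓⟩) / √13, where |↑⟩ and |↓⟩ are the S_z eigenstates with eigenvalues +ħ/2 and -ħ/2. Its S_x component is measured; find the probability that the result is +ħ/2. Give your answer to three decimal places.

0.038

|+x⟩ = (|↑⟩ + |↓⟩)/√2, so ⟨+x|ψ⟩ = (1) / (√2·√13).
P = |1|² / 26 = 1/26.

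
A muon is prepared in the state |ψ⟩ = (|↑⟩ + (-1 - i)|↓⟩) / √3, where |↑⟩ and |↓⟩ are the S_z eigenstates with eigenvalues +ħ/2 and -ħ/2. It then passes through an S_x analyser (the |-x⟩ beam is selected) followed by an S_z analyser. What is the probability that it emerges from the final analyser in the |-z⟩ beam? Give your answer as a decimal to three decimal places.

0.417

First analyser (S_x): P(|-x⟩) = |⟨-x|ψ⟩|² = 5/6.
After stage 1 the state is |-x⟩; P(|-z⟩) = |⟨-z|-x⟩|² = 1/2.
Joint probability = 5/6 × 1/2 = 0.417.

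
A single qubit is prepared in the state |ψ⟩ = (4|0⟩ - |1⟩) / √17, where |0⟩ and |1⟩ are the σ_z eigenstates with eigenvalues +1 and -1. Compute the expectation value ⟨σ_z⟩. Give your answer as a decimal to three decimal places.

0.882

⟨σ_z⟩ = |a|² - |b|² divided by |a|²+|b|², with a, b the |0⟩, |1⟩ amplitudes.
= (16 - 1)/17 = 15/17.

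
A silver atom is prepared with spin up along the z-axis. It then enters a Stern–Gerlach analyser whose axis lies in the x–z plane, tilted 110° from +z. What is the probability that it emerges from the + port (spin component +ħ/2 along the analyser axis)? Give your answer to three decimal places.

For spin-½, the probability of finding spin-up along an axis at angle θ to the initial spin direction is cos²(θ/2); spin-down is sin²(θ/2).
θ = 110°, so P = cos²(55°) ≈ 0.329.

0.329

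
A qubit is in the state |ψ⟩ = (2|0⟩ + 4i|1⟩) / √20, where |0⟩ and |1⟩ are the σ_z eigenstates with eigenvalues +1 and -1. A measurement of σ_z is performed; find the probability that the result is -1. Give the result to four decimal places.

The -1 outcome corresponds to |1⟩. Its amplitude in |ψ⟩ is 4i/√20.
P = |4i|² / 20 = 16/20.

0.8000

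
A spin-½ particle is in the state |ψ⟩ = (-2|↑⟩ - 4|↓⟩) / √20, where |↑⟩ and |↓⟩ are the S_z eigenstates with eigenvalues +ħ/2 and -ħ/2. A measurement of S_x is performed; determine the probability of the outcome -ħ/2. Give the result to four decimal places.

|-x⟩ = (|↑⟩ - |↓⟩)/√2, so ⟨-x|ψ⟩ = (2) / (√2·√20).
P = |2|² / 40 = 4/40.

0.1000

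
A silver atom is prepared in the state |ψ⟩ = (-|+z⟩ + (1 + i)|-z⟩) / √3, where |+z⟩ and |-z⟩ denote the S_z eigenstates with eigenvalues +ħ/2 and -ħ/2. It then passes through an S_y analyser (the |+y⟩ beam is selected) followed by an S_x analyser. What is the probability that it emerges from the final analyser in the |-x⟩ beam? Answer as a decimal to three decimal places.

First analyser (S_y): P(|+y⟩) = |⟨+y|ψ⟩|² = 1/6.
After stage 1 the state is |+y⟩; P(|-x⟩) = |⟨-x|+y⟩|² = 1/2.
Joint probability = 1/6 × 1/2 = 0.083.

0.083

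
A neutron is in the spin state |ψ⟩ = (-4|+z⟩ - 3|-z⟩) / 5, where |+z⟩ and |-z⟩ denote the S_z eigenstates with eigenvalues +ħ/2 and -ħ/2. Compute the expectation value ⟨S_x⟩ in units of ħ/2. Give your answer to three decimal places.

0.960

⟨σ_x⟩ = 2 Re(a* b)/(|a|²+|b|²) with a = -4, b = -3.
a* b = 12, so ⟨σ_x⟩ = 24/25.
⟨S_x⟩ = (ħ/2)·⟨σ_x⟩.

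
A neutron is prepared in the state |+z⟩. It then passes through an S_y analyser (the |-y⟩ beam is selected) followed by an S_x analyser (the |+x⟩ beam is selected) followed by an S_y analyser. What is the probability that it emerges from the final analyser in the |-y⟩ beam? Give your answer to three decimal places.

First analyser (S_y): from |+z⟩, P(|-y⟩) = 1/2.
After stage 1 the state is |-y⟩; P(|+x⟩) = |⟨+x|-y⟩|² = 1/2.
After stage 2 the state is |+x⟩; P(|-y⟩) = |⟨-y|+x⟩|² = 1/2.
Joint probability = 1/2 × 1/2 × 1/2 = 0.125.

0.125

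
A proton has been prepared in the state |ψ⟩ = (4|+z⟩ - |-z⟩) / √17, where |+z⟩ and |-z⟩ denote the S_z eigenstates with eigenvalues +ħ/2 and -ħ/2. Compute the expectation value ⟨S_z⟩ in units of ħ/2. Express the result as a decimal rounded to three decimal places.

⟨σ_z⟩ = |a|² - |b|² divided by |a|²+|b|², with a, b the |+z⟩, |-z⟩ amplitudes.
= (16 - 1)/17 = 15/17.
⟨S_z⟩ = (ħ/2)·⟨σ_z⟩.

0.882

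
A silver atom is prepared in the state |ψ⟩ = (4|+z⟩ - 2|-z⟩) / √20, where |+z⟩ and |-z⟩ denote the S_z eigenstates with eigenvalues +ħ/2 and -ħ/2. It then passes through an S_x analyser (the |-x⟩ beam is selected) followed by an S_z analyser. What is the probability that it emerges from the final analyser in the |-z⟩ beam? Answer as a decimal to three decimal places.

0.450

First analyser (S_x): P(|-x⟩) = |⟨-x|ψ⟩|² = 36/40.
After stage 1 the state is |-x⟩; P(|-z⟩) = |⟨-z|-x⟩|² = 1/2.
Joint probability = 36/40 × 1/2 = 0.450.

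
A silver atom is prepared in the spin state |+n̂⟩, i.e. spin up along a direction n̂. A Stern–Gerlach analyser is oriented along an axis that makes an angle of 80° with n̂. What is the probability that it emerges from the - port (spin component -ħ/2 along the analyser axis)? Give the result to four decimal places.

0.4132

For spin-½, the probability of finding spin-up along an axis at angle θ to the initial spin direction is cos²(θ/2); spin-down is sin²(θ/2).
θ = 80°, so P = sin²(40°) ≈ 0.4132.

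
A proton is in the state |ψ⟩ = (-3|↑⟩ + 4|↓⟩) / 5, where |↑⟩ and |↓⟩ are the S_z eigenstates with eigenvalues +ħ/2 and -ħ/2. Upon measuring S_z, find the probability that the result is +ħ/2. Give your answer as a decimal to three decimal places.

The +ħ/2 outcome corresponds to |↑⟩. Its amplitude in |ψ⟩ is -3/5.
P = |-3|² / 25 = 9/25.

0.360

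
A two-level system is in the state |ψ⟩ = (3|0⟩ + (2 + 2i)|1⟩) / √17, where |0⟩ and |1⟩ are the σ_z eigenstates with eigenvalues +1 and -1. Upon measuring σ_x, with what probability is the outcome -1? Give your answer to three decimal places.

0.147

|-x⟩ = (|0⟩ - |1⟩)/√2, so ⟨-x|ψ⟩ = (1 - 2i) / (√2·√17).
P = |1 - 2i|² / 34 = 5/34.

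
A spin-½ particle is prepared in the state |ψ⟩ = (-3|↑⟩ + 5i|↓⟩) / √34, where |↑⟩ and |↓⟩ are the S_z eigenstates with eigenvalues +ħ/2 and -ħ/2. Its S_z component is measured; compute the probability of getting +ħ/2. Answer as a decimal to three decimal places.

The +ħ/2 outcome corresponds to |↑⟩. Its amplitude in |ψ⟩ is -3/√34.
P = |-3|² / 34 = 9/34.

0.265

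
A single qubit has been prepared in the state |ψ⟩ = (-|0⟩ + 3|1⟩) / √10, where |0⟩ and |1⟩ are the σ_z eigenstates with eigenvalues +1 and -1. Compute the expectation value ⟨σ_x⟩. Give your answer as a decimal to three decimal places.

-0.600

⟨σ_x⟩ = 2 Re(a* b)/(|a|²+|b|²) with a = -1, b = 3.
a* b = -3, so ⟨σ_x⟩ = -6/10.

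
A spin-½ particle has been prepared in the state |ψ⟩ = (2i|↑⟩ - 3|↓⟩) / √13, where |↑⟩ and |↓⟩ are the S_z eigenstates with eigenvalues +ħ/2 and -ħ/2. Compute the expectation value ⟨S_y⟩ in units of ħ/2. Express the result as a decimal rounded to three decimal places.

0.923

⟨σ_y⟩ = 2 Im(a* b)/(|a|²+|b|²) with a = 2i, b = -3.
a* b = 6i, so ⟨σ_y⟩ = 12/13.
⟨S_y⟩ = (ħ/2)·⟨σ_y⟩.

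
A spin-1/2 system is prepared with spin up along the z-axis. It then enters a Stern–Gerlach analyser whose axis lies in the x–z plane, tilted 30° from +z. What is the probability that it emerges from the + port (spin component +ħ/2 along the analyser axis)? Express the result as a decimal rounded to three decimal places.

For spin-½, the probability of finding spin-up along an axis at angle θ to the initial spin direction is cos²(θ/2); spin-down is sin²(θ/2).
θ = 30°, so P = cos²(15°) ≈ 0.933.

0.933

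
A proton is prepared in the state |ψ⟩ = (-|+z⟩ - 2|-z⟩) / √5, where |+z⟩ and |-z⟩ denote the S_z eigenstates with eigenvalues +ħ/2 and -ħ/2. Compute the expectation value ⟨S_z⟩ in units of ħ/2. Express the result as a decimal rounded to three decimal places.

-0.600

⟨σ_z⟩ = |a|² - |b|² divided by |a|²+|b|², with a, b the |+z⟩, |-z⟩ amplitudes.
= (1 - 4)/5 = -3/5.
⟨S_z⟩ = (ħ/2)·⟨σ_z⟩.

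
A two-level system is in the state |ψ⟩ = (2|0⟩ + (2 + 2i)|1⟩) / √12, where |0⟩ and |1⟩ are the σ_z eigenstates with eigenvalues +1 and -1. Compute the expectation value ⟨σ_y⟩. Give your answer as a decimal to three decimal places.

0.667

⟨σ_y⟩ = 2 Im(a* b)/(|a|²+|b|²) with a = 2, b = (2 + 2i).
a* b = (4 + 4i), so ⟨σ_y⟩ = 8/12.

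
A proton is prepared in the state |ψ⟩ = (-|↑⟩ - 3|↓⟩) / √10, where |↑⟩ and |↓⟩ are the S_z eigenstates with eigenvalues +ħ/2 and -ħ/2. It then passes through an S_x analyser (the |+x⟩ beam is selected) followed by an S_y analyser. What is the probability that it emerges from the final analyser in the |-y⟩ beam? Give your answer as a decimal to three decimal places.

0.400

First analyser (S_x): P(|+x⟩) = |⟨+x|ψ⟩|² = 16/20.
After stage 1 the state is |+x⟩; P(|-y⟩) = |⟨-y|+x⟩|² = 1/2.
Joint probability = 16/20 × 1/2 = 0.400.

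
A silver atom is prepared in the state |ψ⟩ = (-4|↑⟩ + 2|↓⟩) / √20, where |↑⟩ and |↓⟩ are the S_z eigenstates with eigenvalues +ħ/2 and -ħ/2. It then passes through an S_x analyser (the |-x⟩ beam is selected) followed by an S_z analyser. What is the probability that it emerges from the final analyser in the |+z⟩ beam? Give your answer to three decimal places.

0.450

First analyser (S_x): P(|-x⟩) = |⟨-x|ψ⟩|² = 36/40.
After stage 1 the state is |-x⟩; P(|+z⟩) = |⟨+z|-x⟩|² = 1/2.
Joint probability = 36/40 × 1/2 = 0.450.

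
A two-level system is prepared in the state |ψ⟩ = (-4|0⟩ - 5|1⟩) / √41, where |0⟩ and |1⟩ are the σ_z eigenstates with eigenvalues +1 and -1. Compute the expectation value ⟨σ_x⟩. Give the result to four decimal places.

0.9756

⟨σ_x⟩ = 2 Re(a* b)/(|a|²+|b|²) with a = -4, b = -5.
a* b = 20, so ⟨σ_x⟩ = 40/41.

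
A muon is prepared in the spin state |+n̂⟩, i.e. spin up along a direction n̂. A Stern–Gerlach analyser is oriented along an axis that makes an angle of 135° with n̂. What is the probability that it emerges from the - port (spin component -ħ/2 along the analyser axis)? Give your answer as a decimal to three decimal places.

0.854

For spin-½, the probability of finding spin-up along an axis at angle θ to the initial spin direction is cos²(θ/2); spin-down is sin²(θ/2).
θ = 135°, so P = sin²(67.5°) ≈ 0.854.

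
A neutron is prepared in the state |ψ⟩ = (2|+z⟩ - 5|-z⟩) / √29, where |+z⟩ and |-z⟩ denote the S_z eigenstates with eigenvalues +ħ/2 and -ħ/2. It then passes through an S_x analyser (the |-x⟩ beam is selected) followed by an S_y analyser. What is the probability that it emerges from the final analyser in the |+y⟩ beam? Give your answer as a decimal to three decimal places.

First analyser (S_x): P(|-x⟩) = |⟨-x|ψ⟩|² = 49/58.
After stage 1 the state is |-x⟩; P(|+y⟩) = |⟨+y|-x⟩|² = 1/2.
Joint probability = 49/58 × 1/2 = 0.422.

0.422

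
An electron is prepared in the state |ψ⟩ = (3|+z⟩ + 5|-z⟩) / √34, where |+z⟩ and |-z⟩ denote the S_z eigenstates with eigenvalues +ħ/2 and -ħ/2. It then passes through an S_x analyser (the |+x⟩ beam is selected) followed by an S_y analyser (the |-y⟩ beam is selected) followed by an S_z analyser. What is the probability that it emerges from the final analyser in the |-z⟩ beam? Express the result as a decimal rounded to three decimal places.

First analyser (S_x): P(|+x⟩) = |⟨+x|ψ⟩|² = 64/68.
After stage 1 the state is |+x⟩; P(|-y⟩) = |⟨-y|+x⟩|² = 1/2.
After stage 2 the state is |-y⟩; P(|-z⟩) = |⟨-z|-y⟩|² = 1/2.
Joint probability = 64/68 × 1/2 × 1/2 = 0.235.

0.235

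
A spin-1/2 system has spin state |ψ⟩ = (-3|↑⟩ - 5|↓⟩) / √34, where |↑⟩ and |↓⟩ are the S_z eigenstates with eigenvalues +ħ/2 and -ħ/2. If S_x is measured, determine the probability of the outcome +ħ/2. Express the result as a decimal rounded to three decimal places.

0.941

|+x⟩ = (|↑⟩ + |↓⟩)/√2, so ⟨+x|ψ⟩ = (-8) / (√2·√34).
P = |-8|² / 68 = 64/68.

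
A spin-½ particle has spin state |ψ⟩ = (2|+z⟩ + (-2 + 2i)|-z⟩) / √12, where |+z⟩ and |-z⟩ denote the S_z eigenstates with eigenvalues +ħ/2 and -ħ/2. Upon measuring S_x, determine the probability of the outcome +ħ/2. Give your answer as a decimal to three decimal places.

|+x⟩ = (|+z⟩ + |-z⟩)/√2, so ⟨+x|ψ⟩ = (2i) / (√2·√12).
P = |2i|² / 24 = 4/24.

0.167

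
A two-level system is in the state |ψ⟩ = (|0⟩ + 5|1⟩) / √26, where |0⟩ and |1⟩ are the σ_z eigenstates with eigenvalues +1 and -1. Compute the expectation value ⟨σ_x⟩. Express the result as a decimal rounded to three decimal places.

⟨σ_x⟩ = 2 Re(a* b)/(|a|²+|b|²) with a = 1, b = 5.
a* b = 5, so ⟨σ_x⟩ = 10/26.

0.385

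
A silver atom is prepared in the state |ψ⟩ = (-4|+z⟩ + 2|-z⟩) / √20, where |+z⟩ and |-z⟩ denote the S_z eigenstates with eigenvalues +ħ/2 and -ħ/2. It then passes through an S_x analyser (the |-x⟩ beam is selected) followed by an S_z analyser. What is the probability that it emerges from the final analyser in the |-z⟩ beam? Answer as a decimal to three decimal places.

0.450

First analyser (S_x): P(|-x⟩) = |⟨-x|ψ⟩|² = 36/40.
After stage 1 the state is |-x⟩; P(|-z⟩) = |⟨-z|-x⟩|² = 1/2.
Joint probability = 36/40 × 1/2 = 0.450.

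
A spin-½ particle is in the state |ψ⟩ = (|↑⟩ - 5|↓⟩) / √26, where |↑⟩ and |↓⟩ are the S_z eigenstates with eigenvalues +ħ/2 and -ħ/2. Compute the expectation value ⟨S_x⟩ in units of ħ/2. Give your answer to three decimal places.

-0.385

⟨σ_x⟩ = 2 Re(a* b)/(|a|²+|b|²) with a = 1, b = -5.
a* b = -5, so ⟨σ_x⟩ = -10/26.
⟨S_x⟩ = (ħ/2)·⟨σ_x⟩.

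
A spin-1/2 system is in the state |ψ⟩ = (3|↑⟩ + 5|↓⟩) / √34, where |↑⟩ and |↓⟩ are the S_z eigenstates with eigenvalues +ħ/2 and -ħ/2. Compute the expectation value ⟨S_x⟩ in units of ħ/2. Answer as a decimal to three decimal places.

⟨σ_x⟩ = 2 Re(a* b)/(|a|²+|b|²) with a = 3, b = 5.
a* b = 15, so ⟨σ_x⟩ = 30/34.
⟨S_x⟩ = (ħ/2)·⟨σ_x⟩.

0.882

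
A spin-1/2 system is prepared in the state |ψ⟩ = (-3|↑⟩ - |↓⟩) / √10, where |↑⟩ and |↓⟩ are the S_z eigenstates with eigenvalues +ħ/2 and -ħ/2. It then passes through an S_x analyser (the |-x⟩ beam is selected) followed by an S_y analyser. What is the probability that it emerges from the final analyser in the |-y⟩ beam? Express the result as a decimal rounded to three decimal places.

First analyser (S_x): P(|-x⟩) = |⟨-x|ψ⟩|² = 4/20.
After stage 1 the state is |-x⟩; P(|-y⟩) = |⟨-y|-x⟩|² = 1/2.
Joint probability = 4/20 × 1/2 = 0.100.

0.100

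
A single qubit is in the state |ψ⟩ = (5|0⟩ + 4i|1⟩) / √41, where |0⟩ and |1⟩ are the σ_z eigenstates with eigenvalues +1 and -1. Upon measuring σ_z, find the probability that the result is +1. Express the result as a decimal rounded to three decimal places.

The +1 outcome corresponds to |0⟩. Its amplitude in |ψ⟩ is 5/√41.
P = |5|² / 41 = 25/41.

0.610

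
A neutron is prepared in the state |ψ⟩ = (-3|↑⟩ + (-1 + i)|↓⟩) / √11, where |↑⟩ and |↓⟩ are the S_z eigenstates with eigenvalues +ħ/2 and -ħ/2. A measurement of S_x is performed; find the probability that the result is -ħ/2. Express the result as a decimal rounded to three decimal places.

0.227

|-x⟩ = (|↑⟩ - |↓⟩)/√2, so ⟨-x|ψ⟩ = (-2 - i) / (√2·√11).
P = |-2 - i|² / 22 = 5/22.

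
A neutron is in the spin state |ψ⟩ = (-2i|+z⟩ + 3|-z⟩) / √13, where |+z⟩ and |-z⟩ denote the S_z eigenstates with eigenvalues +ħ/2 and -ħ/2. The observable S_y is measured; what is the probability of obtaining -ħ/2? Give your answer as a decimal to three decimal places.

0.038

|-y⟩ = (|+z⟩ - i|-z⟩)/√2, so ⟨-y|ψ⟩ = (i) / (√2·√13).
P = |i|² / 26 = 1/26.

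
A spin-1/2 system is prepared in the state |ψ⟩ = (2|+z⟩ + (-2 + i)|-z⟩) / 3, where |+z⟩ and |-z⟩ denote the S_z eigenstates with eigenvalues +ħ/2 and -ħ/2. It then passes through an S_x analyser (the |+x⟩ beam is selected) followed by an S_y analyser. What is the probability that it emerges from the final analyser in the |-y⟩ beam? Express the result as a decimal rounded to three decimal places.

First analyser (S_x): P(|+x⟩) = |⟨+x|ψ⟩|² = 1/18.
After stage 1 the state is |+x⟩; P(|-y⟩) = |⟨-y|+x⟩|² = 1/2.
Joint probability = 1/18 × 1/2 = 0.028.

0.028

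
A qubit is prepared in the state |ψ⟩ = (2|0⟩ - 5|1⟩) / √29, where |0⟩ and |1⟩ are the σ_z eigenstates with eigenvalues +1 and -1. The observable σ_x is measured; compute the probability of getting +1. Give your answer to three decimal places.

|+x⟩ = (|0⟩ + |1⟩)/√2, so ⟨+x|ψ⟩ = (-3) / (√2·√29).
P = |-3|² / 58 = 9/58.

0.155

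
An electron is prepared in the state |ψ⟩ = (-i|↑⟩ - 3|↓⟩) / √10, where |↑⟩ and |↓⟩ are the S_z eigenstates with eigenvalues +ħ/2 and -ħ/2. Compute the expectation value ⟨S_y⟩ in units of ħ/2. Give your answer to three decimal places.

-0.600

⟨σ_y⟩ = 2 Im(a* b)/(|a|²+|b|²) with a = -i, b = -3.
a* b = -3i, so ⟨σ_y⟩ = -6/10.
⟨S_y⟩ = (ħ/2)·⟨σ_y⟩.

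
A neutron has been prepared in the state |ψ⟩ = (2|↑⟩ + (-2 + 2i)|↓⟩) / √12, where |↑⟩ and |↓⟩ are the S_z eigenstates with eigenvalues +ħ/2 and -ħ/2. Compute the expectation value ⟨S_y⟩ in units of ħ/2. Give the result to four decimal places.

⟨σ_y⟩ = 2 Im(a* b)/(|a|²+|b|²) with a = 2, b = (-2 + 2i).
a* b = (-4 + 4i), so ⟨σ_y⟩ = 8/12.
⟨S_y⟩ = (ħ/2)·⟨σ_y⟩.

0.6667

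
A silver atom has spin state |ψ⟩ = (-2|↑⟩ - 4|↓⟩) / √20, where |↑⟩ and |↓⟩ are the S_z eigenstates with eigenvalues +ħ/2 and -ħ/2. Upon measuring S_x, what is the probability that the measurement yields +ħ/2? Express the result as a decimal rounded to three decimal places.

|+x⟩ = (|↑⟩ + |↓⟩)/√2, so ⟨+x|ψ⟩ = (-6) / (√2·√20).
P = |-6|² / 40 = 36/40.

0.900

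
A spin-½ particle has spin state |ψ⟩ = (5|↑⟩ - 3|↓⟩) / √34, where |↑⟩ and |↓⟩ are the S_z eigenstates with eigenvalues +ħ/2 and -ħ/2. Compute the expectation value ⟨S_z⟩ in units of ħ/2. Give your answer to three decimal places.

0.471

⟨σ_z⟩ = |a|² - |b|² divided by |a|²+|b|², with a, b the |↑⟩, |↓⟩ amplitudes.
= (25 - 9)/34 = 16/34.
⟨S_z⟩ = (ħ/2)·⟨σ_z⟩.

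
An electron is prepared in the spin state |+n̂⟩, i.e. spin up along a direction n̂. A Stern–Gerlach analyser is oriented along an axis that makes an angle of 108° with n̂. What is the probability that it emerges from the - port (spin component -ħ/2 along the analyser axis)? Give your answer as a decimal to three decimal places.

0.655

For spin-½, the probability of finding spin-up along an axis at angle θ to the initial spin direction is cos²(θ/2); spin-down is sin²(θ/2).
θ = 108°, so P = sin²(54°) ≈ 0.655.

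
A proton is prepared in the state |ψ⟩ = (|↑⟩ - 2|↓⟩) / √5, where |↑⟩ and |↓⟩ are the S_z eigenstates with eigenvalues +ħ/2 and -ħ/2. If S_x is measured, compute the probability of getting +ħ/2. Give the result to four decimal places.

|+x⟩ = (|↑⟩ + |↓⟩)/√2, so ⟨+x|ψ⟩ = (-1) / (√2·√5).
P = |-1|² / 10 = 1/10.

0.1000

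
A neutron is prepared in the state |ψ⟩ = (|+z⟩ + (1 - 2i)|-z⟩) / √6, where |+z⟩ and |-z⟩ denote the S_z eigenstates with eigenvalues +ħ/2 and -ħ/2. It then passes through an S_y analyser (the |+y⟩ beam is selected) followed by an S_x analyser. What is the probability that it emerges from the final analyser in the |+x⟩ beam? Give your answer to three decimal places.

0.083

First analyser (S_y): P(|+y⟩) = |⟨+y|ψ⟩|² = 2/12.
After stage 1 the state is |+y⟩; P(|+x⟩) = |⟨+x|+y⟩|² = 1/2.
Joint probability = 2/12 × 1/2 = 0.083.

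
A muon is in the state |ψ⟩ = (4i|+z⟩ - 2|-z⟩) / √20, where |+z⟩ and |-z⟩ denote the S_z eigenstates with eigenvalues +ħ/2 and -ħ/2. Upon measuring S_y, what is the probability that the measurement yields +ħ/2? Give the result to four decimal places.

0.9000

|+y⟩ = (|+z⟩ + i|-z⟩)/√2, so ⟨+y|ψ⟩ = (6i) / (√2·√20).
P = |6i|² / 40 = 36/40.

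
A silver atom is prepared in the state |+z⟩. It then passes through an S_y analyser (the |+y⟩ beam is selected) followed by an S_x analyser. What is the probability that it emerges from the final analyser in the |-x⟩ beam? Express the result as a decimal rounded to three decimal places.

First analyser (S_y): from |+z⟩, P(|+y⟩) = 1/2.
After stage 1 the state is |+y⟩; P(|-x⟩) = |⟨-x|+y⟩|² = 1/2.
Joint probability = 1/2 × 1/2 = 0.250.

0.250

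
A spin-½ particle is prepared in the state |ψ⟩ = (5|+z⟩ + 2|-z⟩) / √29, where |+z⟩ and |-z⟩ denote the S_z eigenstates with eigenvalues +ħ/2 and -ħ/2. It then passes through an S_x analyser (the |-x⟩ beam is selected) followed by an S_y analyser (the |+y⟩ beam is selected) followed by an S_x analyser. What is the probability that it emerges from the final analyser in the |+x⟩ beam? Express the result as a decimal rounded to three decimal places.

First analyser (S_x): P(|-x⟩) = |⟨-x|ψ⟩|² = 9/58.
After stage 1 the state is |-x⟩; P(|+y⟩) = |⟨+y|-x⟩|² = 1/2.
After stage 2 the state is |+y⟩; P(|+x⟩) = |⟨+x|+y⟩|² = 1/2.
Joint probability = 9/58 × 1/2 × 1/2 = 0.039.

0.039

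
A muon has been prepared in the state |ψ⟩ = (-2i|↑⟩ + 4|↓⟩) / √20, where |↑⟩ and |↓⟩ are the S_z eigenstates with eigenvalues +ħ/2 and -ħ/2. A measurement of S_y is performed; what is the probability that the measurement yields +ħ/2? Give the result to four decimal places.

0.9000

|+y⟩ = (|↑⟩ + i|↓⟩)/√2, so ⟨+y|ψ⟩ = (-6i) / (√2·√20).
P = |-6i|² / 40 = 36/40.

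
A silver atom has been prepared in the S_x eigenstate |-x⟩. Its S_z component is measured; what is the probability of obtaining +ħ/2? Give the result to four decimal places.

In the S_z basis, |-x⟩ = (|↑⟩ - |↓⟩)/√2 and |+z⟩ = |↑⟩.
|⟨+z|-x⟩|² = 1/2.

0.5000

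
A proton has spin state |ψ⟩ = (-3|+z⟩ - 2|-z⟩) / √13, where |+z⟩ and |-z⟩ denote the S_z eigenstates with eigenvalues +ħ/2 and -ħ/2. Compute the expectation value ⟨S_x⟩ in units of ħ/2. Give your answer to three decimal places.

⟨σ_x⟩ = 2 Re(a* b)/(|a|²+|b|²) with a = -3, b = -2.
a* b = 6, so ⟨σ_x⟩ = 12/13.
⟨S_x⟩ = (ħ/2)·⟨σ_x⟩.

0.923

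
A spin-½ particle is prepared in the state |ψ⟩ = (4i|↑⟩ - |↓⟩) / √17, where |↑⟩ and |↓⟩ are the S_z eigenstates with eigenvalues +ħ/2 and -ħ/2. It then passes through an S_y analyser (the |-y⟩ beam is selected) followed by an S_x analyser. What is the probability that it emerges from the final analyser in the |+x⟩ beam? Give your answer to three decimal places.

0.132

First analyser (S_y): P(|-y⟩) = |⟨-y|ψ⟩|² = 9/34.
After stage 1 the state is |-y⟩; P(|+x⟩) = |⟨+x|-y⟩|² = 1/2.
Joint probability = 9/34 × 1/2 = 0.132.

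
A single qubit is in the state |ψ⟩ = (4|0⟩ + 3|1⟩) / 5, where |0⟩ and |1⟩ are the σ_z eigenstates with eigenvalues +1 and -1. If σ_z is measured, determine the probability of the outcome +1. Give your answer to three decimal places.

0.640

The +1 outcome corresponds to |0⟩. Its amplitude in |ψ⟩ is 4/5.
P = |4|² / 25 = 16/25.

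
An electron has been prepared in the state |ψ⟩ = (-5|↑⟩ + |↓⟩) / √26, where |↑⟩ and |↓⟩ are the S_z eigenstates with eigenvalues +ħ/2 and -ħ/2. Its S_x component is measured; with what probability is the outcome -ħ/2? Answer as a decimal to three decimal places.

0.692

|-x⟩ = (|↑⟩ - |↓⟩)/√2, so ⟨-x|ψ⟩ = (-6) / (√2·√26).
P = |-6|² / 52 = 36/52.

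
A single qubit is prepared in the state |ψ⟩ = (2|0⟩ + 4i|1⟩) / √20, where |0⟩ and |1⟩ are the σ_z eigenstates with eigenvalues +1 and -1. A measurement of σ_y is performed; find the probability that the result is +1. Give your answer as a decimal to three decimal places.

0.900

|+y⟩ = (|0⟩ + i|1⟩)/√2, so ⟨+y|ψ⟩ = (6) / (√2·√20).
P = |6|² / 40 = 36/40.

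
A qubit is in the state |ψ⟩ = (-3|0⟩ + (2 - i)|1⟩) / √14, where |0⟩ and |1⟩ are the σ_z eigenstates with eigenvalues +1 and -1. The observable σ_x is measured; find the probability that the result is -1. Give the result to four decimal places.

0.9286

|-x⟩ = (|0⟩ - |1⟩)/√2, so ⟨-x|ψ⟩ = (-5 + i) / (√2·√14).
P = |-5 + i|² / 28 = 26/28.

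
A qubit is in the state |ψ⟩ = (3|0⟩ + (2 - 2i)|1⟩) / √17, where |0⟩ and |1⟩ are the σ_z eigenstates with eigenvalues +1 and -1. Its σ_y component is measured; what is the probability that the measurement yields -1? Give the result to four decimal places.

|-y⟩ = (|0⟩ - i|1⟩)/√2, so ⟨-y|ψ⟩ = (5 + 2i) / (√2·√17).
P = |5 + 2i|² / 34 = 29/34.

0.8529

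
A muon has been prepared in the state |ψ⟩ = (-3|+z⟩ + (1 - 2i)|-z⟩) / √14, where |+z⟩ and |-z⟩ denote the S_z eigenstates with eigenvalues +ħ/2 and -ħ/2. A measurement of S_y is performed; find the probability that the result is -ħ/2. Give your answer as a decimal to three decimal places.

|-y⟩ = (|+z⟩ - i|-z⟩)/√2, so ⟨-y|ψ⟩ = (-1 + i) / (√2·√14).
P = |-1 + i|² / 28 = 2/28.

0.071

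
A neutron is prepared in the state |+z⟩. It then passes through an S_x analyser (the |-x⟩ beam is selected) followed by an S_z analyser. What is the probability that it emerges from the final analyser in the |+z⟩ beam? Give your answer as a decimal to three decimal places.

First analyser (S_x): from |+z⟩, P(|-x⟩) = 1/2.
After stage 1 the state is |-x⟩; P(|+z⟩) = |⟨+z|-x⟩|² = 1/2.
Joint probability = 1/2 × 1/2 = 0.250.

0.250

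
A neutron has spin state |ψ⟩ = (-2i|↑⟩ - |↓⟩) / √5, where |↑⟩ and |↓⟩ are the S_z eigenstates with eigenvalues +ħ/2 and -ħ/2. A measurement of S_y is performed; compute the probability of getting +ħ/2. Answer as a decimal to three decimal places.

|+y⟩ = (|↑⟩ + i|↓⟩)/√2, so ⟨+y|ψ⟩ = (-i) / (√2·√5).
P = |-i|² / 10 = 1/10.

0.100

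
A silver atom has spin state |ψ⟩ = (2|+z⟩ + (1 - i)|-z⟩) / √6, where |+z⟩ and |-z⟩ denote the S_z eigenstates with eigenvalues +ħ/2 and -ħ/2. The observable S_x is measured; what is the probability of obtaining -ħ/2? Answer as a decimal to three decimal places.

|-x⟩ = (|+z⟩ - |-z⟩)/√2, so ⟨-x|ψ⟩ = (1 + i) / (√2·√6).
P = |1 + i|² / 12 = 2/12.

0.167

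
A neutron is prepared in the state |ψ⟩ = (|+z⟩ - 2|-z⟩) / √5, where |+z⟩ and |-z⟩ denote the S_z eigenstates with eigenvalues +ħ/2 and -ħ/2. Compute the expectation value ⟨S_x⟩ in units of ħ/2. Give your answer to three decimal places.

-0.800

⟨σ_x⟩ = 2 Re(a* b)/(|a|²+|b|²) with a = 1, b = -2.
a* b = -2, so ⟨σ_x⟩ = -4/5.
⟨S_x⟩ = (ħ/2)·⟨σ_x⟩.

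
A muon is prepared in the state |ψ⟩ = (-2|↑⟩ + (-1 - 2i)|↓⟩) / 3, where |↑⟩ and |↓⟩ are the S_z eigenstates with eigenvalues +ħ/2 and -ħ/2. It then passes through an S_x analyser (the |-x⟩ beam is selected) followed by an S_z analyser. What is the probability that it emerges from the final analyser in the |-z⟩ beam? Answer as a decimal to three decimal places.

First analyser (S_x): P(|-x⟩) = |⟨-x|ψ⟩|² = 5/18.
After stage 1 the state is |-x⟩; P(|-z⟩) = |⟨-z|-x⟩|² = 1/2.
Joint probability = 5/18 × 1/2 = 0.139.

0.139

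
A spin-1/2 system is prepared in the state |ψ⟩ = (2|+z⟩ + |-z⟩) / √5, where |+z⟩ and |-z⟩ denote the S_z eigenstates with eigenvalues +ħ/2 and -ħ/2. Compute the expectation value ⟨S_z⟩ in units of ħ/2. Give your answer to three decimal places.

0.600

⟨σ_z⟩ = |a|² - |b|² divided by |a|²+|b|², with a, b the |+z⟩, |-z⟩ amplitudes.
= (4 - 1)/5 = 3/5.
⟨S_z⟩ = (ħ/2)·⟨σ_z⟩.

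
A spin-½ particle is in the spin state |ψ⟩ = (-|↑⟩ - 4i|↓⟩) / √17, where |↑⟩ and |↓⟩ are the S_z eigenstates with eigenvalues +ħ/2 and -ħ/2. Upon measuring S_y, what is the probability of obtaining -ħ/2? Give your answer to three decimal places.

|-y⟩ = (|↑⟩ - i|↓⟩)/√2, so ⟨-y|ψ⟩ = (3) / (√2·√17).
P = |3|² / 34 = 9/34.

0.265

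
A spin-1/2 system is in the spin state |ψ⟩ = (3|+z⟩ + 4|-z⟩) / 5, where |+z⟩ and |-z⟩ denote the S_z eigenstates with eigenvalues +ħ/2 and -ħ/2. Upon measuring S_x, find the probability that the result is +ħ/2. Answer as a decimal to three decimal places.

|+x⟩ = (|+z⟩ + |-z⟩)/√2, so ⟨+x|ψ⟩ = (7) / (√2·5).
P = |7|² / 50 = 49/50.

0.980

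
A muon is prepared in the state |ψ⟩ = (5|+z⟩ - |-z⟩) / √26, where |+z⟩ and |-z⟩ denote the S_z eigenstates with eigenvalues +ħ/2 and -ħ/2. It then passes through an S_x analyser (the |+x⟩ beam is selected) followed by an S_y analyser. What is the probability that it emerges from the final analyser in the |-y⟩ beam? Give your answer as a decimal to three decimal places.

First analyser (S_x): P(|+x⟩) = |⟨+x|ψ⟩|² = 16/52.
After stage 1 the state is |+x⟩; P(|-y⟩) = |⟨-y|+x⟩|² = 1/2.
Joint probability = 16/52 × 1/2 = 0.154.

0.154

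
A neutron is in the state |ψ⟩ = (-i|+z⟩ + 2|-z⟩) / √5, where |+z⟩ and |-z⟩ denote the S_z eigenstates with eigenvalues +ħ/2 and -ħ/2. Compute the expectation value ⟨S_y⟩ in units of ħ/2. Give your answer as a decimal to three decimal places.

⟨σ_y⟩ = 2 Im(a* b)/(|a|²+|b|²) with a = -i, b = 2.
a* b = 2i, so ⟨σ_y⟩ = 4/5.
⟨S_y⟩ = (ħ/2)·⟨σ_y⟩.

0.800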